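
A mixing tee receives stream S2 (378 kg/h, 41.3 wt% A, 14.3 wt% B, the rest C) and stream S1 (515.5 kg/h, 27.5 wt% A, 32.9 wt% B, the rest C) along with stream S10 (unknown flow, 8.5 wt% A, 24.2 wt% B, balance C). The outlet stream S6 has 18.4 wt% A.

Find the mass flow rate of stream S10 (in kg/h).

1348 kg/h

Let S10 be the unknown flow. Total out = 893.5 + S10.
A balance: 297.88 + 0.085·S10 = 0.184·(893.5 + S10)
(0.085 − 0.184)·S10 = 0.184×893.5 − 297.88 = -133.47
S10 = -133.47 / -0.099 = 1348.2 kg/h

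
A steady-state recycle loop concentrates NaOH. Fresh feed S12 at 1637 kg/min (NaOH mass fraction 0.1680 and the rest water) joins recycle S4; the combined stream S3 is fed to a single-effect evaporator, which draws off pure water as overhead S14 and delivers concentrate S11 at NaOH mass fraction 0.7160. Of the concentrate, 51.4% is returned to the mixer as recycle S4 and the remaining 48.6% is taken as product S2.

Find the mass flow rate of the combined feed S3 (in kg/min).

2043 kg/min

Overall NaOH balance (none leaves overhead): NaOH in fresh feed = NaOH in product, i.e. 1637×0.168 = (1−0.514)·S11·0.716.
S11 = 275.02/(0.716×0.486) = 790.33 kg/min.
Recycle S4 = 0.514×790.33 = 406.23 kg/min.
Combined feed S3 = 1637 + 406.23 = 2043.2 kg/min.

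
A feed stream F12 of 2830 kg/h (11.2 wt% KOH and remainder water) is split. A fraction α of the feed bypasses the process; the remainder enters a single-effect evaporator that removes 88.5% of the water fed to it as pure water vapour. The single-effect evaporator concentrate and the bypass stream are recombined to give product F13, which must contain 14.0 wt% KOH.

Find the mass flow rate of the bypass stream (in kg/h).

2110 kg/h

All 2830×0.112 = 316.96 kg/h of KOH reaches F13, so F13 = 316.96/0.140 = 2264 kg/h and vapour = 566 kg/h.
The evaporator receives (1−α)·2830 of feed at 0.888 water and removes 0.885 of that water:
0.885×0.888×(1−α)×2830 = 566
(1−α) = 566/2224 = 0.2545;  α = 0.7455.
Bypass flow = 0.7455×2830 = 2109.8 kg/h.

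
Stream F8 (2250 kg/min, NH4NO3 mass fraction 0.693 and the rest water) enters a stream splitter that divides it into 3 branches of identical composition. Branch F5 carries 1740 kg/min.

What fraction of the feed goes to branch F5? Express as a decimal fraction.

Fraction to F5 = 1740/2250 = 0.7733.

0.773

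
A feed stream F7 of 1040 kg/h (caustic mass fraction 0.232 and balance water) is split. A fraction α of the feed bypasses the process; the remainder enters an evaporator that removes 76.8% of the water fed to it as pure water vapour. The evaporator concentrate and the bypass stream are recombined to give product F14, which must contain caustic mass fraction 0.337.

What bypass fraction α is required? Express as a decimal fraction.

All 1040×0.232 = 241.28 kg/h of caustic reaches F14, so F14 = 241.28/0.337 = 715.96 kg/h and vapour = 324.04 kg/h.
The evaporator receives (1−α)·1040 of feed at 0.768 water and removes 0.768 of that water:
0.768×0.768×(1−α)×1040 = 324.04
(1−α) = 324.04/613.42 = 0.5282;  α = 0.4718.

0.472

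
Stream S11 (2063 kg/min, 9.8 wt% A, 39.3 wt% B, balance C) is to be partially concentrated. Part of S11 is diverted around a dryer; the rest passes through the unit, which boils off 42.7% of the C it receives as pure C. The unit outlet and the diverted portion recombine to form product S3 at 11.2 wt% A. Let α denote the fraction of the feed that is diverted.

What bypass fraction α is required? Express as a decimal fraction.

0.425

All 2063×0.098 = 202.17 kg/min of A reaches S3, so S3 = 202.17/0.112 = 1805.1 kg/min and vapour = 257.88 kg/min.
The evaporator receives (1−α)·2063 of feed at 0.509 C and removes 0.427 of that C:
0.427×0.509×(1−α)×2063 = 257.88
(1−α) = 257.88/448.38 = 0.5751;  α = 0.4249.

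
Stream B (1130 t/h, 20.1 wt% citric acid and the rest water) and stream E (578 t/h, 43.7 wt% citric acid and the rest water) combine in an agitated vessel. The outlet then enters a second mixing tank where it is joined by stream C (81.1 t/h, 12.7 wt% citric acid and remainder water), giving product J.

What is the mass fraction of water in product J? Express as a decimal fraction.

Overall, product flow = 1789.1 t/h.
water in = 1130×0.799 + 578×0.563 + 81.1×0.873 = 1299.1 t/h.
water fraction in J = 0.726.

0.726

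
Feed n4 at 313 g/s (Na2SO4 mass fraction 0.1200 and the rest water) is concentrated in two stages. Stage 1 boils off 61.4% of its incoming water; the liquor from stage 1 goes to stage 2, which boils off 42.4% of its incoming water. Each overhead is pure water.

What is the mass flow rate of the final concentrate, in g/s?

water in feed = 313×0.880 = 275.44 g/s.
After stage 1: water left = (1−0.614)×275.44 = 106.32; stream total = 143.88 g/s.
After stage 2: water left = (1−0.424)×106.32 = 61.24; final concentrate = 98.8 g/s.

98.8 g/s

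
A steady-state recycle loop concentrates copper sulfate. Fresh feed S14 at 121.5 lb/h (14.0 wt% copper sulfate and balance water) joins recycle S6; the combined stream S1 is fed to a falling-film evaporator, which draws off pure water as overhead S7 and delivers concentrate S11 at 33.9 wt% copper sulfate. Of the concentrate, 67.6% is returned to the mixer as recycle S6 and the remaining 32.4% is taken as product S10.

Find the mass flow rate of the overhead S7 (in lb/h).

Overall copper sulfate balance (none leaves overhead): copper sulfate in fresh feed = copper sulfate in product, i.e. 121.5×0.140 = (1−0.676)·S11·0.339.
S11 = 17.01/(0.339×0.324) = 154.87 lb/h.
Recycle S6 = 0.676×154.87 = 104.69 lb/h.
Combined feed S1 = 121.5 + 104.69 = 226.19 lb/h.
Overhead S7 = S1 − S11 = 226.19 − 154.87 = 71.323 lb/h.

71.32 lb/h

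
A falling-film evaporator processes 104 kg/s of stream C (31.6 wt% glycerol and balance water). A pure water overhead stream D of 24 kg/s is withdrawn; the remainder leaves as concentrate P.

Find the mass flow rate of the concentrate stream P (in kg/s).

80 kg/s

Concentrate = 104 − 24 = 80 kg/s.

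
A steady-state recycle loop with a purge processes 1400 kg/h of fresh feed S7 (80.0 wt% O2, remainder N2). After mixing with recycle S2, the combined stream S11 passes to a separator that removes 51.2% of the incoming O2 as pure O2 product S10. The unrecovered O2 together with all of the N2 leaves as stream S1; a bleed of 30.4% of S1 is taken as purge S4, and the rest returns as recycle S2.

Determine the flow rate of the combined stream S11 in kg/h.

2617 kg/h

N2 enters only via S7 and leaves only via the purge: 1400×0.200 = 0.304×(N2 in S1), and the separator passes all N2, so N2 in S11 = N2 in S1 = 921.05 kg/h.
O2 in S11: m_A = 1400×0.800 + (1−0.304)·(1−0.512)·m_A, so m_A = 1120/0.6604 = 1696.1 kg/h.
S11 = 1696.1 + 921.05 = 2617.1 kg/h.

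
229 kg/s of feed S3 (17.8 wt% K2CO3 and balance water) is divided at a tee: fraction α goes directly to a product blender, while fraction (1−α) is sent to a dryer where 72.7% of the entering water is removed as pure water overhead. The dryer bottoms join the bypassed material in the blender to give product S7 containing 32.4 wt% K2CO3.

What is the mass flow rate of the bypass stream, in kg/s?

All 229×0.178 = 40.762 kg/s of K2CO3 reaches S7, so S7 = 40.762/0.324 = 125.81 kg/s and vapour = 103.19 kg/s.
The evaporator receives (1−α)·229 of feed at 0.822 water and removes 0.727 of that water:
0.727×0.822×(1−α)×229 = 103.19
(1−α) = 103.19/136.85 = 0.7541;  α = 0.2459.
Bypass flow = 0.2459×229 = 56.322 kg/s.

56.32 kg/s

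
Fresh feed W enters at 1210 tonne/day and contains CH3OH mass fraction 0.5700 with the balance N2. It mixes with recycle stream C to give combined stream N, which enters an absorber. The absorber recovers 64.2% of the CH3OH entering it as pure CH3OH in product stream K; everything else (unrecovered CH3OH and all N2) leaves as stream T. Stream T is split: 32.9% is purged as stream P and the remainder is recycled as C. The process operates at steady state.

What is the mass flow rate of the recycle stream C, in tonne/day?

N2 enters only via W and leaves only via the purge: 1210×0.430 = 0.329×(N2 in T), and the absorber passes all N2, so N2 in N = N2 in T = 1581.5 tonne/day.
CH3OH in N: m_A = 1210×0.570 + (1−0.329)·(1−0.642)·m_A, so m_A = 689.7/0.7598 = 907.76 tonne/day.
T = (1−0.642)×907.76 + 1581.5 = 1906.4 tonne/day.
Recycle C = (1−0.329)×1906.4 = 1279.2 tonne/day.

1279 tonne/day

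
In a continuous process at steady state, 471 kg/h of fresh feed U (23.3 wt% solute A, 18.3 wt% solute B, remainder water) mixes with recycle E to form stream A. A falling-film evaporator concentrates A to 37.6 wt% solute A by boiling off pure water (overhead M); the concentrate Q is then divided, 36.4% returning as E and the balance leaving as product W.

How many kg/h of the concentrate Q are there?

Overall solute A balance (none leaves overhead): solute A in fresh feed = solute A in product, i.e. 471×0.233 = (1−0.364)·Q·0.376.
Q = 109.74/(0.376×0.636) = 458.91 kg/h.

458.9 kg/h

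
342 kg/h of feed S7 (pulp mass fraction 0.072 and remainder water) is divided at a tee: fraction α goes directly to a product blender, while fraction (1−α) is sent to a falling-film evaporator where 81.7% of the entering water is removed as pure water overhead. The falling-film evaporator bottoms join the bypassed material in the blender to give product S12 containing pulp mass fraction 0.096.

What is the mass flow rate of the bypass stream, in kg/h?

229.2 kg/h

All 342×0.072 = 24.624 kg/h of pulp reaches S12, so S12 = 24.624/0.096 = 256.5 kg/h and vapour = 85.5 kg/h.
The evaporator receives (1−α)·342 of feed at 0.928 water and removes 0.817 of that water:
0.817×0.928×(1−α)×342 = 85.5
(1−α) = 85.5/259.3 = 0.3297;  α = 0.6703.
Bypass flow = 0.6703×342 = 229.23 kg/h.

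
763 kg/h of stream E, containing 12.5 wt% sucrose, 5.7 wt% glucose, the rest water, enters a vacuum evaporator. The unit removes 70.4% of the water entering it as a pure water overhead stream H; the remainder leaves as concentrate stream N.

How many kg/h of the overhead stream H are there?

439.4 kg/h

water entering = 763×0.818 = 624.13 kg/h; overhead removed = 0.704×624.13 = 439.39 kg/h.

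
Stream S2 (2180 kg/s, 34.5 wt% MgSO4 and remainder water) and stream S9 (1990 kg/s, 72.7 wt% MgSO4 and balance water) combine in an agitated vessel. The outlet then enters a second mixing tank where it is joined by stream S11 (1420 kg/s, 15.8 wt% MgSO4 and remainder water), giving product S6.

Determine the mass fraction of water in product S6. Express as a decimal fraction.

0.567

Overall, product flow = 5590 kg/s.
water in = 2180×0.655 + 1990×0.273 + 1420×0.842 = 3166.8 kg/s.
water fraction in S6 = 0.567.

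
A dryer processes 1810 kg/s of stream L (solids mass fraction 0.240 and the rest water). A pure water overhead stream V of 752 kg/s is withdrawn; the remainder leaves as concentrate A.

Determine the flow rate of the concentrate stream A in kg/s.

Concentrate = 1810 − 752 = 1058 kg/s.

1058 kg/s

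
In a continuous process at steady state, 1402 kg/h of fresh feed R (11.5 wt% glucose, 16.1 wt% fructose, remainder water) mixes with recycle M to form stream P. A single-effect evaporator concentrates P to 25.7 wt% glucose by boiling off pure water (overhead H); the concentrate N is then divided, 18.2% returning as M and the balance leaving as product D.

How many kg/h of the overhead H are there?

774.6 kg/h

Overall glucose balance (none leaves overhead): glucose in fresh feed = glucose in product, i.e. 1402×0.115 = (1−0.182)·N·0.257.
N = 161.23/(0.257×0.818) = 766.94 kg/h.
Recycle M = 0.182×766.94 = 139.58 kg/h.
Combined feed P = 1402 + 139.58 = 1541.6 kg/h.
Overhead H = P − N = 1541.6 − 766.94 = 774.65 kg/h.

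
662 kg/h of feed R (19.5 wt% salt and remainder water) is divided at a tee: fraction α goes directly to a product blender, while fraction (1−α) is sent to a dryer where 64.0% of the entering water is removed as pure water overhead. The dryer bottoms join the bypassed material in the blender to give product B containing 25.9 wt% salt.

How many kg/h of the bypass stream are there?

344.5 kg/h

All 662×0.195 = 129.09 kg/h of salt reaches B, so B = 129.09/0.259 = 498.42 kg/h and vapour = 163.58 kg/h.
The evaporator receives (1−α)·662 of feed at 0.805 water and removes 0.640 of that water:
0.640×0.805×(1−α)×662 = 163.58
(1−α) = 163.58/341.06 = 0.4796;  α = 0.5204.
Bypass flow = 0.5204×662 = 344.49 kg/h.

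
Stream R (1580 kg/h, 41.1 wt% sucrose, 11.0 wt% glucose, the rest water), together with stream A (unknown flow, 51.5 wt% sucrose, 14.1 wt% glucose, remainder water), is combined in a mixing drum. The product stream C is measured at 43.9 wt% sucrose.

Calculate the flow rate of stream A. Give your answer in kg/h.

582.1 kg/h

Let A be the unknown flow. Total out = 1580 + A.
sucrose balance: 649.38 + 0.515·A = 0.439·(1580 + A)
(0.515 − 0.439)·A = 0.439×1580 − 649.38 = 44.24
A = 44.24 / 0.076 = 582.11 kg/h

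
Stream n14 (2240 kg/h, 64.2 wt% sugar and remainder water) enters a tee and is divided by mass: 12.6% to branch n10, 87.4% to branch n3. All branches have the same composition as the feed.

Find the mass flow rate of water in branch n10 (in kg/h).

Branch n10 total = 0.126×2240 = 282.24 kg/h.
water in n10 = 0.358×282.24 = 101.04 kg/h.

101 kg/h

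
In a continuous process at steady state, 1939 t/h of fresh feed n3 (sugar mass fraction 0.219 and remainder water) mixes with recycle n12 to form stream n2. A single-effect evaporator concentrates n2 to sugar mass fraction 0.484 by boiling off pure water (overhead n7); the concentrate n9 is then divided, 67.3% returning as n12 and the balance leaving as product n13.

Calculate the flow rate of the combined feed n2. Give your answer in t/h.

Overall sugar balance (none leaves overhead): sugar in fresh feed = sugar in product, i.e. 1939×0.219 = (1−0.673)·n9·0.484.
n9 = 424.64/(0.484×0.327) = 2683.1 t/h.
Recycle n12 = 0.673×2683.1 = 1805.7 t/h.
Combined feed n2 = 1939 + 1805.7 = 3744.7 t/h.

3745 t/h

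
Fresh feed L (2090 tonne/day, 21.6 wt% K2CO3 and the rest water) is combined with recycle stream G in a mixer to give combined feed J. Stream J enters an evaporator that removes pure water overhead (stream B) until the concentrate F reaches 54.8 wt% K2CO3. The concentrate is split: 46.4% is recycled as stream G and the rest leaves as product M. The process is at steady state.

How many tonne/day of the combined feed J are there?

2803 tonne/day

Overall K2CO3 balance (none leaves overhead): K2CO3 in fresh feed = K2CO3 in product, i.e. 2090×0.216 = (1−0.464)·F·0.548.
F = 451.44/(0.548×0.536) = 1536.9 tonne/day.
Recycle G = 0.464×1536.9 = 713.14 tonne/day.
Combined feed J = 2090 + 713.14 = 2803.1 tonne/day.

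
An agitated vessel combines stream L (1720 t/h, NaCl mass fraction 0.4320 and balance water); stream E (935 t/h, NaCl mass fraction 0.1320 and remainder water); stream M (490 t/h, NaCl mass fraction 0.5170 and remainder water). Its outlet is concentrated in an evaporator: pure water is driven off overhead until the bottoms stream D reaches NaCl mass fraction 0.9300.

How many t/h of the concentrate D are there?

1204 t/h

NaCl entering = 1720×0.432 + 935×0.132 + 490×0.517 = 1119.8 t/h.
All NaCl reports to D, so D = 1119.8/0.930 = 1204.1 t/h.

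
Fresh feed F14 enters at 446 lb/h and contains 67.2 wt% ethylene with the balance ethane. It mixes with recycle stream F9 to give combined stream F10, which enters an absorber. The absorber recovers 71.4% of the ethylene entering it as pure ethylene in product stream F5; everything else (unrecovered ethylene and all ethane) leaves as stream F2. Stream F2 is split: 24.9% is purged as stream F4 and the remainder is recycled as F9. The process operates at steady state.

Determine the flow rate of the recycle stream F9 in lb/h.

ethane enters only via F14 and leaves only via the purge: 446×0.328 = 0.249×(ethane in F2), and the absorber passes all ethane, so ethane in F10 = ethane in F2 = 587.5 lb/h.
ethylene in F10: m_A = 446×0.672 + (1−0.249)·(1−0.714)·m_A, so m_A = 299.71/0.7852 = 381.69 lb/h.
F2 = (1−0.714)×381.69 + 587.5 = 696.67 lb/h.
Recycle F9 = (1−0.249)×696.67 = 523.2 lb/h.

523.2 lb/h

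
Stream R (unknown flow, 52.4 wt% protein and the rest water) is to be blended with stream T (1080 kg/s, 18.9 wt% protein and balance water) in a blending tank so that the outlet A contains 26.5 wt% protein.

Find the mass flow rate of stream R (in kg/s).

316.9 kg/s

Let R be the unknown flow. Total out = 1080 + R.
protein balance: 204.12 + 0.524·R = 0.265·(1080 + R)
(0.524 − 0.265)·R = 0.265×1080 − 204.12 = 82.08
R = 82.08 / 0.259 = 316.91 kg/s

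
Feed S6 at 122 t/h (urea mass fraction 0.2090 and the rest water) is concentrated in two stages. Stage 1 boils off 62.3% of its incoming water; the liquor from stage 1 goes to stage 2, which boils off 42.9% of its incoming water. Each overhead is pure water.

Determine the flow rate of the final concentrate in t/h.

46.27 t/h

water in feed = 122×0.791 = 96.502 t/h.
After stage 1: water left = (1−0.623)×96.502 = 36.381; stream total = 61.879 t/h.
After stage 2: water left = (1−0.429)×36.381 = 20.774; final concentrate = 46.272 t/h.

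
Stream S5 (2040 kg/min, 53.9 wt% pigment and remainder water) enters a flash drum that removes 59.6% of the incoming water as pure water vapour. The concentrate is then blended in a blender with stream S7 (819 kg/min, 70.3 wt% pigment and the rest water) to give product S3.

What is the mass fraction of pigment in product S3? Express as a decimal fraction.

0.729

Vapour removed = 0.596×0.461×2040 = 560.5 kg/min; concentrate = 1479.5 kg/min.
pigment reaching the mixer = 1099.6 (from concentrate) + 819×0.703 = 1675.3 kg/min.
Product flow = 1479.5 + 819 = 2298.5 kg/min; pigment fraction = 0.729.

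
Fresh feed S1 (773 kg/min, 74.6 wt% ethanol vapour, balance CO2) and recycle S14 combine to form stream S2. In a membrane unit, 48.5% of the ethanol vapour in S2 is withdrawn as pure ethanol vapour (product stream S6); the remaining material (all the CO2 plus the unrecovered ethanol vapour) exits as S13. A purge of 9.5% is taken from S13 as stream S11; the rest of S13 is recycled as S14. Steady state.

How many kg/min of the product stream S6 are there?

ethanol vapour in S2: m_A = 773×0.746 + (1−0.095)·(1−0.485)·m_A, so m_A = 576.66/0.5339 = 1080 kg/min.
Product S6 = 0.485×1080 = 523.82 kg/min.

523.8 kg/min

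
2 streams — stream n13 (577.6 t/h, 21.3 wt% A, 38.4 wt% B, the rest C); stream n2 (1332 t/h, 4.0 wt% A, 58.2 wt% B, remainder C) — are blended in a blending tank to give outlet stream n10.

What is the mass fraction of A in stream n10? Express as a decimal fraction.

Total flow out = 577.6 + 1332 = 1909.6 t/h.
A in = 577.6×0.213 + 1332×0.040 = 176.31 t/h.
A mass fraction in n10 = 176.31/1909.6 = 0.0923.

0.0923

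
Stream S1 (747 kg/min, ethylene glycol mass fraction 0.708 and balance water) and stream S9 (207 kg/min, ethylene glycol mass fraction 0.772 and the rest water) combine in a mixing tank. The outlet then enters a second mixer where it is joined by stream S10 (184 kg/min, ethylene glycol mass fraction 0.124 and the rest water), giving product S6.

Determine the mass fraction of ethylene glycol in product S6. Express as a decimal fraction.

Overall, product flow = 1138 kg/min.
ethylene glycol in = 747×0.708 + 207×0.772 + 184×0.124 = 711.5 kg/min.
ethylene glycol fraction in S6 = 0.625.

0.625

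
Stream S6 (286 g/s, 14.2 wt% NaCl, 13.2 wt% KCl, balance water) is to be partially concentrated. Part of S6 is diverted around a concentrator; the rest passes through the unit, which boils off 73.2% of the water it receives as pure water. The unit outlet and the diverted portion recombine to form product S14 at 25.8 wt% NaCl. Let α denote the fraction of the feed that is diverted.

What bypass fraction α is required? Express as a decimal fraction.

0.154

All 286×0.142 = 40.612 g/s of NaCl reaches S14, so S14 = 40.612/0.258 = 157.41 g/s and vapour = 128.59 g/s.
The evaporator receives (1−α)·286 of feed at 0.726 water and removes 0.732 of that water:
0.732×0.726×(1−α)×286 = 128.59
(1−α) = 128.59/151.99 = 0.8460;  α = 0.1540.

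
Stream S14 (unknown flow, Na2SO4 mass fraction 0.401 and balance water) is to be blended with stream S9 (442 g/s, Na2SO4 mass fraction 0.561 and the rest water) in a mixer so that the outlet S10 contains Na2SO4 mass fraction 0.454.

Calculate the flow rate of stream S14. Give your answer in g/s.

892.3 g/s

Let S14 be the unknown flow. Total out = 442 + S14.
Na2SO4 balance: 247.96 + 0.401·S14 = 0.454·(442 + S14)
(0.401 − 0.454)·S14 = 0.454×442 − 247.96 = -47.294
S14 = -47.294 / -0.053 = 892.34 g/s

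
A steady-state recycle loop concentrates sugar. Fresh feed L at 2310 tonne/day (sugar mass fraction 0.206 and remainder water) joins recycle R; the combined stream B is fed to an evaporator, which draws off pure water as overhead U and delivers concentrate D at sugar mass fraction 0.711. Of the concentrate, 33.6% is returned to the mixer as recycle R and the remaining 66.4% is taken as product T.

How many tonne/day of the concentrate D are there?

1008 tonne/day

Overall sugar balance (none leaves overhead): sugar in fresh feed = sugar in product, i.e. 2310×0.206 = (1−0.336)·D·0.711.
D = 475.86/(0.711×0.664) = 1008 tonne/day.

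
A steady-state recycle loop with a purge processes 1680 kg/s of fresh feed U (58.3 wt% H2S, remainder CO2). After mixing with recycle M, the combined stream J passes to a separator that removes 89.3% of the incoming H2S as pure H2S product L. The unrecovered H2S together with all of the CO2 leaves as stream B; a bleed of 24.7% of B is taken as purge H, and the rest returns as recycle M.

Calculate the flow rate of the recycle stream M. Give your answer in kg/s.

CO2 enters only via U and leaves only via the purge: 1680×0.417 = 0.247×(CO2 in B), and the separator passes all CO2, so CO2 in J = CO2 in B = 2836.3 kg/s.
H2S in J: m_A = 1680×0.583 + (1−0.247)·(1−0.893)·m_A, so m_A = 979.44/0.9194 = 1065.3 kg/s.
B = (1−0.893)×1065.3 + 2836.3 = 2950.3 kg/s.
Recycle M = (1−0.247)×2950.3 = 2221.5 kg/s.

2222 kg/s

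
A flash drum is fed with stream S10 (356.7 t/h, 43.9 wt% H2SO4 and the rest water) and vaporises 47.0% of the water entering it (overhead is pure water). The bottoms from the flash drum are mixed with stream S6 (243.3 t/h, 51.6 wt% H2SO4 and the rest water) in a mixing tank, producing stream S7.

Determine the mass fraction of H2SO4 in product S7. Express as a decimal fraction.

0.558

Vapour removed = 0.470×0.561×356.7 = 94.051 t/h; concentrate = 262.65 t/h.
H2SO4 reaching the mixer = 156.59 (from concentrate) + 243.3×0.516 = 282.13 t/h.
Product flow = 262.65 + 243.3 = 505.95 t/h; H2SO4 fraction = 0.558.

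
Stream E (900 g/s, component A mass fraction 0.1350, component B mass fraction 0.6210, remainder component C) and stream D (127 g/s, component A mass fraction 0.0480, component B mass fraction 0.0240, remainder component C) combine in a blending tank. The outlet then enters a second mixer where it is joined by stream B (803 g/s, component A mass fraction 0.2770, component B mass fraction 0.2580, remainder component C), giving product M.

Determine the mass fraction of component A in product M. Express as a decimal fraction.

0.1913

Overall, product flow = 1830 g/s.
component A in = 900×0.135 + 127×0.048 + 803×0.277 = 350.03 g/s.
component A fraction in M = 0.1913.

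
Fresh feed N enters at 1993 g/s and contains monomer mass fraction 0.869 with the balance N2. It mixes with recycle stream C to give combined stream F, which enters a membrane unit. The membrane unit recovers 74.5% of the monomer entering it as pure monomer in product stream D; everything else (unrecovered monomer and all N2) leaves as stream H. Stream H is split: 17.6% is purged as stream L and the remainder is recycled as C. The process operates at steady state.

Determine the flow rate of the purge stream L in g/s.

359.5 g/s

N2 enters only via N and leaves only via the purge: 1993×0.131 = 0.176×(N2 in H), and the membrane unit passes all N2, so N2 in F = N2 in H = 1483.4 g/s.
monomer in F: m_A = 1993×0.869 + (1−0.176)·(1−0.745)·m_A, so m_A = 1731.9/0.7899 = 2192.6 g/s.
H = (1−0.745)×2192.6 + 1483.4 = 2042.5 g/s.
Purge L = 0.176×2042.5 = 359.49 g/s.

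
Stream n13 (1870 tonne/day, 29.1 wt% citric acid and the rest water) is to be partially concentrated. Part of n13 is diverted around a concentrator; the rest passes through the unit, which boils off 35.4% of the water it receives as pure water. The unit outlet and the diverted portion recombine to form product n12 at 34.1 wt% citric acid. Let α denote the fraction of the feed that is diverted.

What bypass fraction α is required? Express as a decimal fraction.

0.416

All 1870×0.291 = 544.17 tonne/day of citric acid reaches n12, so n12 = 544.17/0.341 = 1595.8 tonne/day and vapour = 274.19 tonne/day.
The evaporator receives (1−α)·1870 of feed at 0.709 water and removes 0.354 of that water:
0.354×0.709×(1−α)×1870 = 274.19
(1−α) = 274.19/469.34 = 0.5842;  α = 0.4158.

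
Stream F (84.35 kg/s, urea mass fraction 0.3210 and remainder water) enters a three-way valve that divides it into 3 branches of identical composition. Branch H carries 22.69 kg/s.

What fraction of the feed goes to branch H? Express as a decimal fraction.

Fraction to H = 22.69/84.35 = 0.2690.

0.269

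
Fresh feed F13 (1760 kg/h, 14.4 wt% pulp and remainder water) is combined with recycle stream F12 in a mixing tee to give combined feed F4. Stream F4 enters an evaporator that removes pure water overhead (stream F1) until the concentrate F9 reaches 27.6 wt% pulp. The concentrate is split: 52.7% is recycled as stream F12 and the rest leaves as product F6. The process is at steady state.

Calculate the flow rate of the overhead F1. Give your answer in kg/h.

841.7 kg/h

Overall pulp balance (none leaves overhead): pulp in fresh feed = pulp in product, i.e. 1760×0.144 = (1−0.527)·F9·0.276.
F9 = 253.44/(0.276×0.473) = 1941.4 kg/h.
Recycle F12 = 0.527×1941.4 = 1023.1 kg/h.
Combined feed F4 = 1760 + 1023.1 = 2783.1 kg/h.
Overhead F1 = F4 − F9 = 2783.1 − 1941.4 = 841.74 kg/h.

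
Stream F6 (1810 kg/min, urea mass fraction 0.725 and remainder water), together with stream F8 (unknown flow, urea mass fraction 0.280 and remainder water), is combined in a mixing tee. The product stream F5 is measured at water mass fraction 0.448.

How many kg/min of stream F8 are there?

1151 kg/min

Let F8 be the unknown flow. Total out = 1810 + F8.
water balance: 497.75 + 0.720·F8 = 0.448·(1810 + F8)
(0.720 − 0.448)·F8 = 0.448×1810 − 497.75 = 313.13
F8 = 313.13 / 0.272 = 1151.2 kg/min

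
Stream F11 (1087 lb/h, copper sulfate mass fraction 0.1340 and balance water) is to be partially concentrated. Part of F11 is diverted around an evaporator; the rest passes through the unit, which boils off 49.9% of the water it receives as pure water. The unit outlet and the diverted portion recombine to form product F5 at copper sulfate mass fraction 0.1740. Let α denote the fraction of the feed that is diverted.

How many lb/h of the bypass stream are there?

All 1087×0.134 = 145.66 lb/h of copper sulfate reaches F5, so F5 = 145.66/0.174 = 837.11 lb/h and vapour = 249.89 lb/h.
The evaporator receives (1−α)·1087 of feed at 0.866 water and removes 0.499 of that water:
0.499×0.866×(1−α)×1087 = 249.89
(1−α) = 249.89/469.73 = 0.5320;  α = 0.4680.
Bypass flow = 0.4680×1087 = 508.74 lb/h.

508.7 lb/h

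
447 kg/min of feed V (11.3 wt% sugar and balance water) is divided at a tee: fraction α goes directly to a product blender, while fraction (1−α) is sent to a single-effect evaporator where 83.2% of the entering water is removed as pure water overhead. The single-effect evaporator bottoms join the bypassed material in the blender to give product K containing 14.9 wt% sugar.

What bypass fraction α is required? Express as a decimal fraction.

0.673

All 447×0.113 = 50.511 kg/min of sugar reaches K, so K = 50.511/0.149 = 339 kg/min and vapour = 108 kg/min.
The evaporator receives (1−α)·447 of feed at 0.887 water and removes 0.832 of that water:
0.832×0.887×(1−α)×447 = 108
(1−α) = 108/329.88 = 0.3274;  α = 0.6726.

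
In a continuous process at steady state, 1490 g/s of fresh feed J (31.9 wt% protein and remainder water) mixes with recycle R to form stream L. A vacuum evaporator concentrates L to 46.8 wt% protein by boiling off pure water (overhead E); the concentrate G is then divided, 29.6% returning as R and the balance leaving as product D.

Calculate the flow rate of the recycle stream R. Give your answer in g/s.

427 g/s

Overall protein balance (none leaves overhead): protein in fresh feed = protein in product, i.e. 1490×0.319 = (1−0.296)·G·0.468.
G = 475.31/(0.468×0.704) = 1442.6 g/s.
Recycle R = 0.296×1442.6 = 427.02 g/s.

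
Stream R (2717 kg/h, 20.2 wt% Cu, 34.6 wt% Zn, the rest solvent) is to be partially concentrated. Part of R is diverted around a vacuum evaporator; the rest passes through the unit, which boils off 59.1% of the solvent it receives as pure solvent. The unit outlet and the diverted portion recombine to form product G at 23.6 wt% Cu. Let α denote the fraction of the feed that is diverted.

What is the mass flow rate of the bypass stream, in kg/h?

All 2717×0.202 = 548.83 kg/h of Cu reaches G, so G = 548.83/0.236 = 2325.6 kg/h and vapour = 391.43 kg/h.
The evaporator receives (1−α)·2717 of feed at 0.452 solvent and removes 0.591 of that solvent:
0.591×0.452×(1−α)×2717 = 391.43
(1−α) = 391.43/725.8 = 0.5393;  α = 0.4607.
Bypass flow = 0.4607×2717 = 1251.7 kg/h.

1252 kg/h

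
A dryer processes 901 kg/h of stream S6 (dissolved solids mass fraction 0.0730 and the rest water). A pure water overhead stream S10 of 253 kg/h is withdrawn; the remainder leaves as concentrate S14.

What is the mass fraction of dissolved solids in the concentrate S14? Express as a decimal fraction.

0.1015

dissolved solids is not removed: 901×0.073 = 65.773 kg/h of dissolved solids enters S14.
Concentrate = 901 − 253 = 648 kg/h.
Mass fraction = 65.773/648 = 0.1015.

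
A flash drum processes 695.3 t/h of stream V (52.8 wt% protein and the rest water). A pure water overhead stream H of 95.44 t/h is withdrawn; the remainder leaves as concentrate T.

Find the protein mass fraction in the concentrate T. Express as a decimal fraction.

0.6120

protein is not removed: 695.3×0.528 = 367.12 t/h of protein enters T.
Concentrate = 695.3 − 95.44 = 599.86 t/h.
Mass fraction = 367.12/599.86 = 0.6120.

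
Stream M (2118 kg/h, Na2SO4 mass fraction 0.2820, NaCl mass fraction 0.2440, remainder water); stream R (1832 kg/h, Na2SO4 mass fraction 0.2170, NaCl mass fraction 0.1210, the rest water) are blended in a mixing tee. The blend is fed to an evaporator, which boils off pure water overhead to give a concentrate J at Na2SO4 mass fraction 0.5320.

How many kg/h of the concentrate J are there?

Na2SO4 entering = 2118×0.282 + 1832×0.217 = 994.82 kg/h.
All Na2SO4 reports to J, so J = 994.82/0.532 = 1870 kg/h.

1870 kg/h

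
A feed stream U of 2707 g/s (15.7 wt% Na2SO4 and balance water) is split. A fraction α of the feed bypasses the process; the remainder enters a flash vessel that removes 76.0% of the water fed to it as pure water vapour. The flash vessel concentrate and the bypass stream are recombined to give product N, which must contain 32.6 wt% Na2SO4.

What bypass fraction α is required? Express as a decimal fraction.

All 2707×0.157 = 425 g/s of Na2SO4 reaches N, so N = 425/0.326 = 1303.7 g/s and vapour = 1403.3 g/s.
The evaporator receives (1−α)·2707 of feed at 0.843 water and removes 0.760 of that water:
0.760×0.843×(1−α)×2707 = 1403.3
(1−α) = 1403.3/1734.3 = 0.8091;  α = 0.1909.

0.191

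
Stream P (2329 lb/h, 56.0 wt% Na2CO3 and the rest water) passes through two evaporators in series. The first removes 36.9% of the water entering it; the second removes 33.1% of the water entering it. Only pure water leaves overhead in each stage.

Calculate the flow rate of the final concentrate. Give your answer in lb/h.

water in feed = 2329×0.440 = 1024.8 lb/h.
After stage 1: water left = (1−0.369)×1024.8 = 646.62; stream total = 1950.9 lb/h.
After stage 2: water left = (1−0.331)×646.62 = 432.59; final concentrate = 1736.8 lb/h.

1737 lb/h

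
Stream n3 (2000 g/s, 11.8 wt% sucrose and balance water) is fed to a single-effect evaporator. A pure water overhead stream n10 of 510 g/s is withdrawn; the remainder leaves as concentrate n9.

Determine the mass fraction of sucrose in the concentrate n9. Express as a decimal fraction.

sucrose is not removed: 2000×0.118 = 236 g/s of sucrose enters n9.
Concentrate = 2000 − 510 = 1490 g/s.
Mass fraction = 236/1490 = 0.158.

0.158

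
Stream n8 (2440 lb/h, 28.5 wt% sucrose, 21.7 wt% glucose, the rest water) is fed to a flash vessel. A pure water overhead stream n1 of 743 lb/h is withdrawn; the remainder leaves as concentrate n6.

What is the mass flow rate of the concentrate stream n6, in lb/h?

1697 lb/h

Concentrate = 2440 − 743 = 1697 lb/h.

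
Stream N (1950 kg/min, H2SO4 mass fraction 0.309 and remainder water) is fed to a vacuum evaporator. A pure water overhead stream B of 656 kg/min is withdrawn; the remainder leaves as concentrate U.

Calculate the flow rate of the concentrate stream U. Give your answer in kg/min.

1294 kg/min

Concentrate = 1950 − 656 = 1294 kg/min.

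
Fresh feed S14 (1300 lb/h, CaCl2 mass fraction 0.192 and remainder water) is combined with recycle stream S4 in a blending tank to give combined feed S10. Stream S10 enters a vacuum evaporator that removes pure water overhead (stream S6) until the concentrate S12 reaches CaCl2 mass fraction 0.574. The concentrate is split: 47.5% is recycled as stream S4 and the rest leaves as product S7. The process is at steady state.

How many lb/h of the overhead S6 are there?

Overall CaCl2 balance (none leaves overhead): CaCl2 in fresh feed = CaCl2 in product, i.e. 1300×0.192 = (1−0.475)·S12·0.574.
S12 = 249.6/(0.574×0.525) = 828.27 lb/h.
Recycle S4 = 0.475×828.27 = 393.43 lb/h.
Combined feed S10 = 1300 + 393.43 = 1693.4 lb/h.
Overhead S6 = S10 − S12 = 1693.4 − 828.27 = 865.16 lb/h.

865.2 lb/h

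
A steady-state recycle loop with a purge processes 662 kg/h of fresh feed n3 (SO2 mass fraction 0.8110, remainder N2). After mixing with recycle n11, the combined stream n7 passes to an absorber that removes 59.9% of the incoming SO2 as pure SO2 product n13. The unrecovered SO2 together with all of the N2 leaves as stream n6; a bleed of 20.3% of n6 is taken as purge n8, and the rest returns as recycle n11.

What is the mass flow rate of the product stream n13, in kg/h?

SO2 in n7: m_A = 662×0.811 + (1−0.203)·(1−0.599)·m_A, so m_A = 536.88/0.6804 = 789.06 kg/h.
Product n13 = 0.599×789.06 = 472.65 kg/h.

472.6 kg/h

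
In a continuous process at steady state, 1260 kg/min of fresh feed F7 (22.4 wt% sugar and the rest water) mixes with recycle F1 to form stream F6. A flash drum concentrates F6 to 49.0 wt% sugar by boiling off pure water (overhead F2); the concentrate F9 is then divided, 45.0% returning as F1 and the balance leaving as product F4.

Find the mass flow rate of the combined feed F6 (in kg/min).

1731 kg/min

Overall sugar balance (none leaves overhead): sugar in fresh feed = sugar in product, i.e. 1260×0.224 = (1−0.450)·F9·0.490.
F9 = 282.24/(0.490×0.550) = 1047.3 kg/min.
Recycle F1 = 0.450×1047.3 = 471.27 kg/min.
Combined feed F6 = 1260 + 471.27 = 1731.3 kg/min.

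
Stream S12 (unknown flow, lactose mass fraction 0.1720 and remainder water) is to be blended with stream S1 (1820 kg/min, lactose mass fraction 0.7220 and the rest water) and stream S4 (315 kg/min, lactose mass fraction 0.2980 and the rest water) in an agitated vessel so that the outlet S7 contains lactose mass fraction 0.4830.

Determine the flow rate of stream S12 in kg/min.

Let S12 be the unknown flow. Total out = 2135 + S12.
lactose balance: 1407.9 + 0.172·S12 = 0.483·(2135 + S12)
(0.172 − 0.483)·S12 = 0.483×2135 − 1407.9 = -376.7
S12 = -376.7 / -0.311 = 1211.3 kg/min

1211 kg/min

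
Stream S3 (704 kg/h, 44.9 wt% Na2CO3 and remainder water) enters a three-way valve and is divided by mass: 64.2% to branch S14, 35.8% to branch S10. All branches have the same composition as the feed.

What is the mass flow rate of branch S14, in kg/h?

Branch S14 flow = 0.642×704 = 451.97 kg/h.

452 kg/h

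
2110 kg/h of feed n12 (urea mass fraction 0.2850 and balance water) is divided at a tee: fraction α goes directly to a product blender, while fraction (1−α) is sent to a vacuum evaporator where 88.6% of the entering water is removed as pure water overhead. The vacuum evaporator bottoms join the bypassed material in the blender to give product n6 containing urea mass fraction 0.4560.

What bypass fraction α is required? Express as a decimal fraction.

All 2110×0.285 = 601.35 kg/h of urea reaches n6, so n6 = 601.35/0.456 = 1318.7 kg/h and vapour = 791.25 kg/h.
The evaporator receives (1−α)·2110 of feed at 0.715 water and removes 0.886 of that water:
0.886×0.715×(1−α)×2110 = 791.25
(1−α) = 791.25/1336.7 = 0.5920;  α = 0.4080.

0.408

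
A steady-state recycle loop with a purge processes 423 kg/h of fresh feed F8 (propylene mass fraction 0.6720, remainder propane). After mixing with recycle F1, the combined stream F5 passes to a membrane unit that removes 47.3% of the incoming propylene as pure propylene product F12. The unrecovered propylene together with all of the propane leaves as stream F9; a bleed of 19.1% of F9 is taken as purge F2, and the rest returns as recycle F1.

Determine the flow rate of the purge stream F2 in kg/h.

188.6 kg/h

propane enters only via F8 and leaves only via the purge: 423×0.328 = 0.191×(propane in F9), and the membrane unit passes all propane, so propane in F5 = propane in F9 = 726.41 kg/h.
propylene in F5: m_A = 423×0.672 + (1−0.191)·(1−0.473)·m_A, so m_A = 284.26/0.5737 = 495.52 kg/h.
F9 = (1−0.473)×495.52 + 726.41 = 987.55 kg/h.
Purge F2 = 0.191×987.55 = 188.62 kg/h.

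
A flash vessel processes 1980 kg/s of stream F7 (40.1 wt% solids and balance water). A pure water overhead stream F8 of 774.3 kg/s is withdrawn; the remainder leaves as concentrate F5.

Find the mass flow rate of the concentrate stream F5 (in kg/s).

1206 kg/s

Concentrate = 1980 − 774.3 = 1205.7 kg/s.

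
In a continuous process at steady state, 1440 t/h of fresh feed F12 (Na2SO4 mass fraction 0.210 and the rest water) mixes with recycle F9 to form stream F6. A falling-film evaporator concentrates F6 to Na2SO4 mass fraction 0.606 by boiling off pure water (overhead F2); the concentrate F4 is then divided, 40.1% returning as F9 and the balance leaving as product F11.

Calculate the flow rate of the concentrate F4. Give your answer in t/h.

833.1 t/h

Overall Na2SO4 balance (none leaves overhead): Na2SO4 in fresh feed = Na2SO4 in product, i.e. 1440×0.210 = (1−0.401)·F4·0.606.
F4 = 302.4/(0.606×0.599) = 833.07 t/h.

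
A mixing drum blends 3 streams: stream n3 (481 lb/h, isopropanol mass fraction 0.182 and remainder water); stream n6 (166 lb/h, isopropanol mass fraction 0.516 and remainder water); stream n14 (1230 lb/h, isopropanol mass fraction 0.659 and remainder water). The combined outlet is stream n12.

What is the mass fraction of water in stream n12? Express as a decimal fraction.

0.476

Total flow out = 481 + 166 + 1230 = 1877 lb/h.
water in = 481×0.818 + 166×0.484 + 1230×0.341 = 893.23 lb/h.
water mass fraction in n12 = 893.23/1877 = 0.476.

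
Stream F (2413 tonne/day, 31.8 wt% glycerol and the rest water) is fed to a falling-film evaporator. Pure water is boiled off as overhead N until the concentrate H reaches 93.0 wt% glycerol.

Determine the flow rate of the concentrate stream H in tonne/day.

glycerol is conserved: 2413×0.318 = 767.33 tonne/day all reports to the concentrate.
Concentrate = 767.33/(target fraction) = 825.09 tonne/day.

825.1 tonne/day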